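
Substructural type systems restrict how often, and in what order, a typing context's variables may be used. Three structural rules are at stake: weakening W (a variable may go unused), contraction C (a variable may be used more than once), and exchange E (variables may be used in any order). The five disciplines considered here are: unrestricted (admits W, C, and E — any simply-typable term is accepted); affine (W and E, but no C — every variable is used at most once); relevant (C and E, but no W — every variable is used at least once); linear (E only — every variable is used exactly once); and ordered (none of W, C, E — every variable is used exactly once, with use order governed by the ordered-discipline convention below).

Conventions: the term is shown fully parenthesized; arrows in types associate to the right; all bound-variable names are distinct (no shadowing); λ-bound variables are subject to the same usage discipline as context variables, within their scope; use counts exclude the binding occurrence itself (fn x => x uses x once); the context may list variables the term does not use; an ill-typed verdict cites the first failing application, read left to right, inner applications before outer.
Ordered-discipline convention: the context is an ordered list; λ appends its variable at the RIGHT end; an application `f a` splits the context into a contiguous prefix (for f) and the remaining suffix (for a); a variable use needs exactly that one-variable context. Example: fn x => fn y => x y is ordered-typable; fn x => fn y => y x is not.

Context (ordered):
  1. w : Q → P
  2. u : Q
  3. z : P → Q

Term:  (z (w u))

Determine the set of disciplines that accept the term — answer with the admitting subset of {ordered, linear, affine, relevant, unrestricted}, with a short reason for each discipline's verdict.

admitting disciplines: linear, affine, relevant, unrestricted
usage: w: 1; u: 1; z: 1
order of uses: z, w, u
typing: ✓ — Q
ordered: ✗ — use order z, w, u needs exchange
linear: ✓ — single use per variable (w, u, z)
affine: ✓ — at most one use each (w, u, z)
relevant: ✓ — at least one use each (w, u, z)
unrestricted: ✓ — type-checks (Q) and nothing is barred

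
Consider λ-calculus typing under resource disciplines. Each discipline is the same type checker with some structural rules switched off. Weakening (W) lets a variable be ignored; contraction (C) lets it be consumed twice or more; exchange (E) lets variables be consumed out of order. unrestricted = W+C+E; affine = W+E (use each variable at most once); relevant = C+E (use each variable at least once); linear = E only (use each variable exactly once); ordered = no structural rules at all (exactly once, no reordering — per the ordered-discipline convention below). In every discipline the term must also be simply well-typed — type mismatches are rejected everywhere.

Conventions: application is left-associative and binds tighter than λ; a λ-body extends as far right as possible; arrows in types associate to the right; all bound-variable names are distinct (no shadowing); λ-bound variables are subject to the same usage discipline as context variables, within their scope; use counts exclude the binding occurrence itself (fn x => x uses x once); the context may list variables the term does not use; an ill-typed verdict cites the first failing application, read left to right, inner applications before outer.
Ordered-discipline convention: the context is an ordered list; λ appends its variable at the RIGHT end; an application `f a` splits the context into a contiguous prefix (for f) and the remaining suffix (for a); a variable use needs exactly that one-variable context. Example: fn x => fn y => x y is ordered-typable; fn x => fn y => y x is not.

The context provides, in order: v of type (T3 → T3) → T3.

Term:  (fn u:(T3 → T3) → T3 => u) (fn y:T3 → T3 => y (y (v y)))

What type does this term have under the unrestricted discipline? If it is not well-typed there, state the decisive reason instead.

term : (T3 → T3) → T3
use counts: v ×1; u [bound] ×1; y [bound] ×3
use order (left to right): u, y, y, v, y
typing: ✓ — (T3 → T3) → T3
across the five disciplines: ordered ✗, linear ✗, affine ✗, relevant ✓, unrestricted ✓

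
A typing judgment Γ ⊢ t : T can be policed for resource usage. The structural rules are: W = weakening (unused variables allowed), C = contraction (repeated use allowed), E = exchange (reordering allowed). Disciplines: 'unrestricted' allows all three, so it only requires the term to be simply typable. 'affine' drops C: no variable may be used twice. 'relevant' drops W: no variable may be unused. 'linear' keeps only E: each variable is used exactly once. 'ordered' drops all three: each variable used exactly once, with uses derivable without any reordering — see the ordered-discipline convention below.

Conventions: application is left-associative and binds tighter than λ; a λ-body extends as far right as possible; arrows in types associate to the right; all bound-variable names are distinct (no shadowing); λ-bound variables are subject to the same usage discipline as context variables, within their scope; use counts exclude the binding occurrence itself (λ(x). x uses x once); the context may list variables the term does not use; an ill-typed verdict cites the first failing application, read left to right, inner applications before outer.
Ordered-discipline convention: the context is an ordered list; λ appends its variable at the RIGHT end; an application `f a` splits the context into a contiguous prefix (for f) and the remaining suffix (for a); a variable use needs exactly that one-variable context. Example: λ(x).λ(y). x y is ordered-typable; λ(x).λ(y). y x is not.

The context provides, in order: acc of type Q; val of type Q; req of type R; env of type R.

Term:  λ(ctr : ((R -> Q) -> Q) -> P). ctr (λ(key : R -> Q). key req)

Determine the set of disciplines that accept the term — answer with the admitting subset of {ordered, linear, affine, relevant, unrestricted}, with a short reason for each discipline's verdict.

admitting disciplines: affine, unrestricted
usage: acc=0; val=0; req=1; env=0; ctr [bound]=1; key [bound]=1
uses in reading order: ctr, key, req
typing: the term checks, with type (((R -> Q) -> Q) -> P) -> P
ordered: ✗, needs weakening: acc, val, env unused
linear: ✗, needs weakening: acc, val, env unused
affine: ✓, acc, val, req, env, ctr, key: no repeats, contraction unneeded
relevant: ✗, needs weakening: acc, val, env unused
unrestricted: ✓, typability at (((R -> Q) -> Q) -> P) -> P is all that's needed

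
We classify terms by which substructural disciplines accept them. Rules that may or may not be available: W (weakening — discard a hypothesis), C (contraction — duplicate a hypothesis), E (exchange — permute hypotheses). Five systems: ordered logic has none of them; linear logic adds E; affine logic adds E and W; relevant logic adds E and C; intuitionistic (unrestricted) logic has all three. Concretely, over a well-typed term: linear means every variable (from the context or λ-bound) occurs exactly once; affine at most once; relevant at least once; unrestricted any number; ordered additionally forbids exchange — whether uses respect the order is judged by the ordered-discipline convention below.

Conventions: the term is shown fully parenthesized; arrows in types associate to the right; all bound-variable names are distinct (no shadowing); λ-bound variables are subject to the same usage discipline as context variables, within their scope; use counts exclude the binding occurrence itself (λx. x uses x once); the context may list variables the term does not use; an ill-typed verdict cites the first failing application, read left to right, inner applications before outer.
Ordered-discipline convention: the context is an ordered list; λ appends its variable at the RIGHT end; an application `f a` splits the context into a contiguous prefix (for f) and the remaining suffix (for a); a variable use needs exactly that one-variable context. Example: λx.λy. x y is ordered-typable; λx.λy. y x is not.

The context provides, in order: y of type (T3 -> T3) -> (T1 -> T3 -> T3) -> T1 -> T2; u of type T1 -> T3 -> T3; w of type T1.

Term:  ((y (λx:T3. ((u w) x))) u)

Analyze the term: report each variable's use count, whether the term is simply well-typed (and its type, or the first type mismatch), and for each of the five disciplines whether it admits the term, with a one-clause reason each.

use counts: y ×1; u ×2; w ×1; x [bound] ×1
order of uses: y, u, w, x, u
typing: ✓ — T1 -> T2
ordered: ✗, u ×2 used more than once (contraction)
linear: ✗, u ×2 used more than once (contraction)
affine: ✗, u ×2 used more than once (contraction)
relevant: ✓, none of y, u, w, x goes unused
unrestricted: ✓, simply typable at T1 -> T2; W, C, E all held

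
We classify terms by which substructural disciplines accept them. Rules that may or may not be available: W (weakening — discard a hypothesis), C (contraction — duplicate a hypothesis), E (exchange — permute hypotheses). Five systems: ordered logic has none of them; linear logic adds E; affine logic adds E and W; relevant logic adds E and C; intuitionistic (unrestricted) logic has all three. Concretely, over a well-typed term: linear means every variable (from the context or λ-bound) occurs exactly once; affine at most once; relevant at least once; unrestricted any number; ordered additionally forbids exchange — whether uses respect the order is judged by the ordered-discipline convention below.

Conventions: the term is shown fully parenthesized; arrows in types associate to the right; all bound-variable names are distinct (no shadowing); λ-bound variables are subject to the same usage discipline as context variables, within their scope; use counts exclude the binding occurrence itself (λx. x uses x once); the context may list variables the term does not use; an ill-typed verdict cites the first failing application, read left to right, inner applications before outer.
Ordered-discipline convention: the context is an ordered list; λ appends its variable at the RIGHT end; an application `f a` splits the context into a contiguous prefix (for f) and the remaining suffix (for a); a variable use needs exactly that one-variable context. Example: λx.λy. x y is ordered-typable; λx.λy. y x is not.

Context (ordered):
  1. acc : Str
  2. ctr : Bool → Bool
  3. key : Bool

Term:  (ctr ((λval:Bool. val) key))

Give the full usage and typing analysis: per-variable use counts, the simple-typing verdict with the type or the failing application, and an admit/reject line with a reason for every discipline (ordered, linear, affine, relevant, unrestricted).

variable uses: acc=0; ctr=1; key=1; val (λ-bound)=1
order of uses: ctr, val, key
typing: well-typed at Bool
ordered ✗ (needs weakening: acc unused)
linear ✗ (needs weakening: acc unused)
affine ✓ (no duplicate uses among acc, ctr, key, val)
relevant ✗ (needs weakening: acc unused)
unrestricted ✓ (well-typed at Bool; no restrictions here)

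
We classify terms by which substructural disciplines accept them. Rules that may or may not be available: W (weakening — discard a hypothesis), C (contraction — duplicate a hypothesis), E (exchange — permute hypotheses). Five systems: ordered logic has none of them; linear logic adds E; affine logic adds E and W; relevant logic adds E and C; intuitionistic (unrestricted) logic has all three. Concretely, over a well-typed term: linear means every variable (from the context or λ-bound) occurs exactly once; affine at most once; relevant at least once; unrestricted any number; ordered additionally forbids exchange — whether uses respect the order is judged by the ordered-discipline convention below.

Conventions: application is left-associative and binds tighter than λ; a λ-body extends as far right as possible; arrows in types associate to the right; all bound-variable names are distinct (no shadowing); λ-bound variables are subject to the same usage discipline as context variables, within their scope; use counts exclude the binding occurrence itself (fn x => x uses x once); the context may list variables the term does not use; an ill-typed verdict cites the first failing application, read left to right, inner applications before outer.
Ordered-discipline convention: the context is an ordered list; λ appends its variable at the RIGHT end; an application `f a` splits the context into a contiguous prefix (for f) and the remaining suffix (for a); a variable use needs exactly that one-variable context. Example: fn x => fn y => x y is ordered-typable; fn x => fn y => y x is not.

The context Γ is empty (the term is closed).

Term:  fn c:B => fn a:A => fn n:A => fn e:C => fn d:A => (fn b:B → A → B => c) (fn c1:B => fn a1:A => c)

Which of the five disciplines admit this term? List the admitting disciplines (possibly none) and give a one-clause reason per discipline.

admitted by: unrestricted
use counts: c (λ-bound) ×2, a (λ-bound) ×0, n (λ-bound) ×0, e (λ-bound) ×0, d (λ-bound) ×0, b (λ-bound) ×0, c1 (λ-bound) ×0, a1 (λ-bound) ×0
use order (left to right): c, c
typing: well-typed — term : B → A → A → C → A → B
ordered ✗ (repeated use of c ×2; a, n, e, d, b, c1, a1 never used (weakening))
linear ✗ (repeated use of c ×2; a, n, e, d, b, c1, a1 never used (weakening))
affine ✗ (repeated use of c ×2)
relevant ✗ (a, n, e, d, b, c1, a1 never used (weakening))
unrestricted ✓ (type-checks (B → A → A → C → A → B) and nothing is barred)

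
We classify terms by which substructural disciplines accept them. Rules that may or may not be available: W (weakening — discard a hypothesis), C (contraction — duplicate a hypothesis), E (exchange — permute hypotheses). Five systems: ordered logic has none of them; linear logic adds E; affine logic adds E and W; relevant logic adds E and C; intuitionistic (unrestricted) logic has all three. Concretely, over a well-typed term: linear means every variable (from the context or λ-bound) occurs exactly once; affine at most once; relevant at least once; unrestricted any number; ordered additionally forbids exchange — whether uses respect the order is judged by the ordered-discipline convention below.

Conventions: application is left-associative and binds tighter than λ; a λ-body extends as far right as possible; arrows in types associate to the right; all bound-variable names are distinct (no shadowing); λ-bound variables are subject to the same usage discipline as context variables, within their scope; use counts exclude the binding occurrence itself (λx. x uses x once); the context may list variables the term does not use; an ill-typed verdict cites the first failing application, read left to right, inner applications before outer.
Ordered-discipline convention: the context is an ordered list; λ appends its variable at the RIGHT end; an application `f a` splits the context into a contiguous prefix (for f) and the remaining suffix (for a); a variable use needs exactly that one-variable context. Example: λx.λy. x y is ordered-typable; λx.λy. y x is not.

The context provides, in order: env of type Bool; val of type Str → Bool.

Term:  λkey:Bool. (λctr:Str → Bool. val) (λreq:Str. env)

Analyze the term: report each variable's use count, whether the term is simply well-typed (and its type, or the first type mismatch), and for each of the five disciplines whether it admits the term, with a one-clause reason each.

usage: env ×1; val ×1; key [bound] ×0; ctr [bound] ×0; req [bound] ×0
order of uses: val, env
typing: well-typed — term : Bool → Str → Bool
ordered ✗ (key, ctr, req never used (weakening))
linear ✗ (key, ctr, req never used (weakening))
affine ✓ (none of env, val, key, ctr, req used more than once)
relevant ✗ (key, ctr, req never used (weakening))
unrestricted ✓ (well-typed at Bool → Str → Bool; no restrictions here)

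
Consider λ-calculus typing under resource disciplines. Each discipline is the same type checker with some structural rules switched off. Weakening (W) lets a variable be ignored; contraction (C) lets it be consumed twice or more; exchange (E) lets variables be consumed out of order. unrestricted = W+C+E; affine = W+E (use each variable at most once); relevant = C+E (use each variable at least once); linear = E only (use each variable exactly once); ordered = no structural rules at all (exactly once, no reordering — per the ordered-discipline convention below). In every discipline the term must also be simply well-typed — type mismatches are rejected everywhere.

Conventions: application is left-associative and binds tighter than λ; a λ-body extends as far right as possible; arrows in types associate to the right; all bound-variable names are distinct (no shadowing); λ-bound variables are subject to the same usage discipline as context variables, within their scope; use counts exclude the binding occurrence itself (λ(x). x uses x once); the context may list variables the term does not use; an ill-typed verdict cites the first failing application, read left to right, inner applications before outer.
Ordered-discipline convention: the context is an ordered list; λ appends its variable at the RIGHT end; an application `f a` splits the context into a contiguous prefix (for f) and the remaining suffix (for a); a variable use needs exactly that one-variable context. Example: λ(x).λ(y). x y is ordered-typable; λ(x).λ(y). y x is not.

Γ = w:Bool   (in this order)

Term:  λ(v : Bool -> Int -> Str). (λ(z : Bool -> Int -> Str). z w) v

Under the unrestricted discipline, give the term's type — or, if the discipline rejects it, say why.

term : (Bool -> Int -> Str) -> Int -> Str
variable uses: w: 1×, v (λ-bound): 1×, z (λ-bound): 1×
uses in reading order: z, w, v
typing: ✓ — (Bool -> Int -> Str) -> Int -> Str
all disciplines: ordered ✗ | linear ✓ | affine ✓ | relevant ✓ | unrestricted ✓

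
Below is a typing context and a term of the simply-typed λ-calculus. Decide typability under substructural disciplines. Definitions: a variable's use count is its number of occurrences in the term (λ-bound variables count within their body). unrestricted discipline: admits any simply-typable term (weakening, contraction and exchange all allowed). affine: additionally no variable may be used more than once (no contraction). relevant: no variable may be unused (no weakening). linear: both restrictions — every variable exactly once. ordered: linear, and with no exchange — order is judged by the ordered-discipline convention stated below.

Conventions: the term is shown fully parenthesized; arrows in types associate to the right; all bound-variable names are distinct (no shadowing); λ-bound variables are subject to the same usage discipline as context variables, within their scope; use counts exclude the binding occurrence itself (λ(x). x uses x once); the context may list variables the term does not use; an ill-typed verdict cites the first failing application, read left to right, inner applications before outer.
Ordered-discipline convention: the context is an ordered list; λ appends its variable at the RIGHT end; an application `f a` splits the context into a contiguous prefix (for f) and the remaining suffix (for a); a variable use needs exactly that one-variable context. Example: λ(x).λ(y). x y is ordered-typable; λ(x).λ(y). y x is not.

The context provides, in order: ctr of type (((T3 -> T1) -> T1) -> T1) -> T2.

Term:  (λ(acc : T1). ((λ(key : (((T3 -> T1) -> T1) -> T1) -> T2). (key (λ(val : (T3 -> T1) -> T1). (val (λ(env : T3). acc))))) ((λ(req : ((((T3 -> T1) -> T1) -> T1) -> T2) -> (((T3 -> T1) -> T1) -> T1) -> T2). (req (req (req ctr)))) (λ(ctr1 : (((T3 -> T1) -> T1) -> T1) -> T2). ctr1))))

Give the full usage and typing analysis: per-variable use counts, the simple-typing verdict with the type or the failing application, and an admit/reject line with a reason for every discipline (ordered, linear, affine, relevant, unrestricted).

use counts: ctr: 1×; acc [bound]: 1×; key [bound]: 1×; val [bound]: 1×; env [bound]: 0×; req [bound]: 3×; ctr1 [bound]: 1×
left-to-right use order: key, val, acc, req, req, req, ctr, ctr1
typing: the term checks, with type T1 -> T2
ordered ✗ (uses contraction: req ×3; env left unused)
linear ✗ (uses contraction: req ×3; env left unused)
affine ✗ (uses contraction: req ×3)
relevant ✗ (env left unused)
unrestricted ✓ (simply typable at T1 -> T2; W, C, E all held)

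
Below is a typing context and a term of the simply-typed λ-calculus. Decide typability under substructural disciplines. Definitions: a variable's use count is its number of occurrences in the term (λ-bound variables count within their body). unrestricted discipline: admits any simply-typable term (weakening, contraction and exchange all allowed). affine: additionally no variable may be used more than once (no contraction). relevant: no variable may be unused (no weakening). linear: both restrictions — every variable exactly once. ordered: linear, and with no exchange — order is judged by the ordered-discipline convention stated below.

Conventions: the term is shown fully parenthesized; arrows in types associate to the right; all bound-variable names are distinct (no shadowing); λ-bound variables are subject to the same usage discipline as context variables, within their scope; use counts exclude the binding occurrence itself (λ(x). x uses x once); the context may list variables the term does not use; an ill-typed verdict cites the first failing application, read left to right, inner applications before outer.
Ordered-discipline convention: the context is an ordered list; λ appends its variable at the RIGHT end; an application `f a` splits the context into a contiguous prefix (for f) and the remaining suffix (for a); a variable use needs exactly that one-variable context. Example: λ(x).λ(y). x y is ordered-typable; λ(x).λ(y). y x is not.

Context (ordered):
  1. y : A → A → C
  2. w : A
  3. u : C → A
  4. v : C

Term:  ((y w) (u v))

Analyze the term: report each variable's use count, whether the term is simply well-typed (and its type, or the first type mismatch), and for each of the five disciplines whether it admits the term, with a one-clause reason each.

use counts: y ×1; w ×1; u ×1; v ×1
uses in reading order: y, w, u, v
typing: well-typed at C
ordered: ✓, y, w, u, v: once each, no exchange needed
linear: ✓, exactly-once usage across y, w, u, v
affine: ✓, none of y, w, u, v used more than once
relevant: ✓, every one of y, w, u, v appears
unrestricted: ✓, simply typable at C; W, C, E all held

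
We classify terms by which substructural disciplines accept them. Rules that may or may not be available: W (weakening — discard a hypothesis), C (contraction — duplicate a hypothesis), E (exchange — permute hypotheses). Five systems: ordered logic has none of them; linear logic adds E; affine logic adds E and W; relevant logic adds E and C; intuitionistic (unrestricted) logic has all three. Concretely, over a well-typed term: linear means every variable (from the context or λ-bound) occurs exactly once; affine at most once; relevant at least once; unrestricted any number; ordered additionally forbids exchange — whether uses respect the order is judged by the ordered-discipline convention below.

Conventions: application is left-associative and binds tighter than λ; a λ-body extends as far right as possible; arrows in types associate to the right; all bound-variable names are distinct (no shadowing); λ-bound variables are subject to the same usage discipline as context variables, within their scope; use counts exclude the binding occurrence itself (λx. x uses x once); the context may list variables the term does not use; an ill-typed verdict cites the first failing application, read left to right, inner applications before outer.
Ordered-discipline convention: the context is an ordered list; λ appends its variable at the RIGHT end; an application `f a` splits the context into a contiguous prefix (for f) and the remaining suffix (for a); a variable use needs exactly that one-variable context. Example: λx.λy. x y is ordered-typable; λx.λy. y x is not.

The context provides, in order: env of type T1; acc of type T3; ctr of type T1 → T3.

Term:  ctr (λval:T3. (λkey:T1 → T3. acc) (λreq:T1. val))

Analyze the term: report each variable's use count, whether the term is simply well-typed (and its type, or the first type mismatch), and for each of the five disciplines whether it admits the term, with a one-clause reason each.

use counts: env: 0×, acc: 1×, ctr: 1×, val [bound]: 1×, key [bound]: 0×, req [bound]: 0×
order of uses: ctr, acc, val
typing: ill-typed: a function awaiting T1 gets T3 → T3
ordered: ✗ — the type mismatch rejects it
linear: ✗ — not simply typable
affine: ✗ — fails simple typing
relevant: ✗ — a type mismatch blocks all five
unrestricted: ✗ — the type mismatch rejects it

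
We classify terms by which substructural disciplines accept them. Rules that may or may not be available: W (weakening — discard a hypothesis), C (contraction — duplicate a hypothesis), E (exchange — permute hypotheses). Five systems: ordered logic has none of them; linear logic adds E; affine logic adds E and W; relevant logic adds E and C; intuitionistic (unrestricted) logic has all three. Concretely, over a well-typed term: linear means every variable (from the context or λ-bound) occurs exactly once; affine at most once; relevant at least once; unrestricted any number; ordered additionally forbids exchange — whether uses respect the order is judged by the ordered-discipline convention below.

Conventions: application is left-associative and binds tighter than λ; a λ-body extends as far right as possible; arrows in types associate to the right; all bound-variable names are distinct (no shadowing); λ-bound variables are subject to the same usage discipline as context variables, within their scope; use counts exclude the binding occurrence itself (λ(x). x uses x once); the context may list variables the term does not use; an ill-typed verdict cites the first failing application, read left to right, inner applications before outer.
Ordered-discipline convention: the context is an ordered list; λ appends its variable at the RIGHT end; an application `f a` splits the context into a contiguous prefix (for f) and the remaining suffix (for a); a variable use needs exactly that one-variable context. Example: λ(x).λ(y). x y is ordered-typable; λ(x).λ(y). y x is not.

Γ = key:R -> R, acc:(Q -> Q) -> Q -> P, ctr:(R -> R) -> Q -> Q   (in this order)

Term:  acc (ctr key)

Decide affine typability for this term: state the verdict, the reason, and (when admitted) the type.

yes — no duplicate uses among key, acc, ctr; term : Q -> P
variable uses: key: 1×; acc: 1×; ctr: 1×
uses in reading order: acc, ctr, key
typing: ✓ — Q -> P
per-discipline verdicts: ordered ✗; linear ✓; affine ✓; relevant ✓; unrestricted ✓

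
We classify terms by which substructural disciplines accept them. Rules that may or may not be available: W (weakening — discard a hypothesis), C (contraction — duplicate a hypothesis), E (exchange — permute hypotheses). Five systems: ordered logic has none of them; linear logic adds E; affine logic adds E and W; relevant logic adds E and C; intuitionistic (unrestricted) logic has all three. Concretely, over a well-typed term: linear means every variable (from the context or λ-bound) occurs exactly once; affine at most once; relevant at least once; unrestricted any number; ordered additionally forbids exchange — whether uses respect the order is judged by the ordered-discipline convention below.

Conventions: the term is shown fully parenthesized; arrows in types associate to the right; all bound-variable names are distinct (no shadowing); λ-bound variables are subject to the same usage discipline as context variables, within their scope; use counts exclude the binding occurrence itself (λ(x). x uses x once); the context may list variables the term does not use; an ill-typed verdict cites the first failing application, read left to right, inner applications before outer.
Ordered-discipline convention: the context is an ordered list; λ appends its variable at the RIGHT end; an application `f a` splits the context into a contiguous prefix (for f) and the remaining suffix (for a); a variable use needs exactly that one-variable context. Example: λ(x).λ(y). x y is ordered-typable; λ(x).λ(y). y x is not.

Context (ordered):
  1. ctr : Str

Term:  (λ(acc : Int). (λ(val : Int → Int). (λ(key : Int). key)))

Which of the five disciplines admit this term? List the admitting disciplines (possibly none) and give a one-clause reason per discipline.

accepted by: affine, unrestricted
use counts: ctr: 0×, acc [bound]: 0×, val [bound]: 0×, key [bound]: 1×
use order (left to right): key
typing: well-typed — term : Int → (Int → Int) → Int → Int
ordered: ✗ — needs weakening: ctr, acc, val unused
linear: ✗ — needs weakening: ctr, acc, val unused
affine: ✓ — none of ctr, acc, val, key used more than once
relevant: ✗ — needs weakening: ctr, acc, val unused
unrestricted: ✓ — typability at Int → (Int → Int) → Int → Int is all that's needed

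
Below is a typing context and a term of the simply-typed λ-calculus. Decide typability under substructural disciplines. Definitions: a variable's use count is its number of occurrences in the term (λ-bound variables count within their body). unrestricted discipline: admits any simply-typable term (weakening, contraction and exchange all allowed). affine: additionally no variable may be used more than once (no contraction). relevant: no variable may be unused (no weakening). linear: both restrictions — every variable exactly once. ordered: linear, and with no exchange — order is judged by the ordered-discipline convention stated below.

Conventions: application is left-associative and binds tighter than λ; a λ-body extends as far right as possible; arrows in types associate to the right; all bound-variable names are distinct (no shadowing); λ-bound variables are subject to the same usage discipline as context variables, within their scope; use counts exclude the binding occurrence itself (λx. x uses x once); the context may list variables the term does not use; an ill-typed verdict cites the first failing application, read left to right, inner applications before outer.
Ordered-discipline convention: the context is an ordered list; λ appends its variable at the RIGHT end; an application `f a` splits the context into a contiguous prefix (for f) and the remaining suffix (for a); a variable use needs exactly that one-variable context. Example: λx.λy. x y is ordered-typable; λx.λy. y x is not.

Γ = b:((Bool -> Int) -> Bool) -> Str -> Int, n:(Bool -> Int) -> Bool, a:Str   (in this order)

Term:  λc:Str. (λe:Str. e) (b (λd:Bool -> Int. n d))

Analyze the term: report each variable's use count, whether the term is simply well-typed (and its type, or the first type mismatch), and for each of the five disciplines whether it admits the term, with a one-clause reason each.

usage: b: 1×; n: 1×; a: 0×; c [bound]: 0×; e [bound]: 1×; d [bound]: 1×
use order (left to right): e, b, n, d
typing: ill-typed: an argument Str -> Int mismatches the expected Str
ordered: ✗, fails simple typing
linear: ✗, a type mismatch blocks all five
affine: ✗, the type mismatch rejects it
relevant: ✗, not simply typable
unrestricted: ✗, fails simple typing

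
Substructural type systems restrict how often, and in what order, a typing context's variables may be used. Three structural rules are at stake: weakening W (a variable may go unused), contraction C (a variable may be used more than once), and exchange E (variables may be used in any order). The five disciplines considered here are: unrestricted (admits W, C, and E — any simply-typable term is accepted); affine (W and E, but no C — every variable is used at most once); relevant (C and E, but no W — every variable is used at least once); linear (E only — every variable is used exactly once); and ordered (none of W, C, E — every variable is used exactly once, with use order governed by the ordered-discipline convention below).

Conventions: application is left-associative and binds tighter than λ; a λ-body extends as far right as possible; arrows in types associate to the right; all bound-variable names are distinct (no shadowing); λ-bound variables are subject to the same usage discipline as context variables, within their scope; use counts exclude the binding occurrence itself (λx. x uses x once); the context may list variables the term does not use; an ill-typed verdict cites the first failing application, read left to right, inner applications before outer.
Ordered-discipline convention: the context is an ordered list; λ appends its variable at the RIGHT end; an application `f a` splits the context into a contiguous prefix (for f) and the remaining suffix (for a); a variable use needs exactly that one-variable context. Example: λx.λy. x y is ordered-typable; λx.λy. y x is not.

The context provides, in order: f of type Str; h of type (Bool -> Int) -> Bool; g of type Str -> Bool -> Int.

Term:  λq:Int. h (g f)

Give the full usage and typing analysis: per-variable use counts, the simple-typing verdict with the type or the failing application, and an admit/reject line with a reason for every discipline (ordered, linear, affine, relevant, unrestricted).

usage: f ×1, h ×1, g ×1, q (λ-bound) ×0
left-to-right use order: h, g, f
typing: well-typed at Int -> Bool
ordered: ✗, unused: q — weakening required
linear: ✗, unused: q — weakening required
affine: ✓, no duplicate uses among f, h, g, q
relevant: ✗, unused: q — weakening required
unrestricted: ✓, typability at Int -> Bool is all that's needed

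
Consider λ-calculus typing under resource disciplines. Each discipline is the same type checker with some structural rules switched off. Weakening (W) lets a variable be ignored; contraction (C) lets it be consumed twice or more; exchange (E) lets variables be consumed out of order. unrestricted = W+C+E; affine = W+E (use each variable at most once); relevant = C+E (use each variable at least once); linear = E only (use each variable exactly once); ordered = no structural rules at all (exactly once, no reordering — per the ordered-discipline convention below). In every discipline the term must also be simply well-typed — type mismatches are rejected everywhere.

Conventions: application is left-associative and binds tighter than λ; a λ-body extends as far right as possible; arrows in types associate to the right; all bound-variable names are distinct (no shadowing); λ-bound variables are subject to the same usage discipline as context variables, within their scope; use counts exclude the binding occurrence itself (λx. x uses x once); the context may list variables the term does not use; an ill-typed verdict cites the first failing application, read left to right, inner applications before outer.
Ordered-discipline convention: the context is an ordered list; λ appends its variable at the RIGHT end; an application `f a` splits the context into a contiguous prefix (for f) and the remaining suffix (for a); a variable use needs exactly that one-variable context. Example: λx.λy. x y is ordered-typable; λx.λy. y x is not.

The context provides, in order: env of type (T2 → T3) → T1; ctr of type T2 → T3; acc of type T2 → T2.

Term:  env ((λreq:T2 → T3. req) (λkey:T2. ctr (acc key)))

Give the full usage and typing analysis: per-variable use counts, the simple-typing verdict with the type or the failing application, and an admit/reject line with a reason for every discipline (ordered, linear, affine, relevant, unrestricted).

variable uses: env: 1, ctr: 1, acc: 1, req (bound): 1, key (bound): 1
order of uses: env, req, ctr, acc, key
typing: the term checks, with type T1
ordered: ✓, env, ctr, acc, req, key once each; derivable with no W/C/E
linear: ✓, env, ctr, acc, req, key: one use apiece
affine: ✓, none of env, ctr, acc, req, key used more than once
relevant: ✓, every one of env, ctr, acc, req, key appears
unrestricted: ✓, simply typable at T1; W, C, E all held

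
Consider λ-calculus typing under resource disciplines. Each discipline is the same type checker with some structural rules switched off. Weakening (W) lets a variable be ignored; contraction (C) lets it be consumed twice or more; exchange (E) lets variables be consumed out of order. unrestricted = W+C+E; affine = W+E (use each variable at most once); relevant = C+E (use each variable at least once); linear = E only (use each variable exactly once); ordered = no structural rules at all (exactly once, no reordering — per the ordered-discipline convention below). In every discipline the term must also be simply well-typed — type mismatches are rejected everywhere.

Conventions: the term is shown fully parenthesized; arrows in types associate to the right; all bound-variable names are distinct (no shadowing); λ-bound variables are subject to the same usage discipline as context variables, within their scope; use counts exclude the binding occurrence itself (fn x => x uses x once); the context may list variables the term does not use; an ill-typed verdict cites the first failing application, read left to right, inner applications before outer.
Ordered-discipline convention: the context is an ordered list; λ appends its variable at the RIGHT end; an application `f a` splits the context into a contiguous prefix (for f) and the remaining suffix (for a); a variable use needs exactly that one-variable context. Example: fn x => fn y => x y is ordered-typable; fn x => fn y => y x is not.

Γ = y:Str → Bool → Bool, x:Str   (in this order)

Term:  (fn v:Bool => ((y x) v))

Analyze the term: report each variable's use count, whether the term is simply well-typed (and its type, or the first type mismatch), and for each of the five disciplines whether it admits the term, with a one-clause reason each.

counts: y: 1; x: 1; v [bound]: 1
uses in reading order: y, x, v
typing: well-typed — term : Bool → Bool
ordered: ✓, one use each (y, x, v); ordered split holds
linear: ✓, exactly-once usage across y, x, v
affine: ✓, y, x, v: no repeats, contraction unneeded
relevant: ✓, every one of y, x, v appears
unrestricted: ✓, well-typed at Bool → Bool; no restrictions here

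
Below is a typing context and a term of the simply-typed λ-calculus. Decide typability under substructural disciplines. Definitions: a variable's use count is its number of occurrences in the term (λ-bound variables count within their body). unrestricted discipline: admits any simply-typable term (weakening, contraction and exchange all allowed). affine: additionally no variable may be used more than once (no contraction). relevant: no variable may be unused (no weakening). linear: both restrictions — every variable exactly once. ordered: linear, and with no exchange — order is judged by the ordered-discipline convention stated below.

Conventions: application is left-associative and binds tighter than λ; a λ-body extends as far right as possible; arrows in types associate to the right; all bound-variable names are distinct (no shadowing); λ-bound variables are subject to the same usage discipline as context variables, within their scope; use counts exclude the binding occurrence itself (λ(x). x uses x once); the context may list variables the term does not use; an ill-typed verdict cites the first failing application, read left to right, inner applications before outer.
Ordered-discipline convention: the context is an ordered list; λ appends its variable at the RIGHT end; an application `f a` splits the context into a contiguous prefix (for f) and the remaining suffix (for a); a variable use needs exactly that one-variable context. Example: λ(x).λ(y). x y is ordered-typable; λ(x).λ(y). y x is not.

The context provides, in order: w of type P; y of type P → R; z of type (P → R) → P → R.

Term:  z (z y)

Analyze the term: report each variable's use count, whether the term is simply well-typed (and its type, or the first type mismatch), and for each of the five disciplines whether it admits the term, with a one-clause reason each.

use counts: w ×0, y ×1, z ×2
left-to-right use order: z, z, y
typing: well-typed — term : P → R
ordered: ✗, uses contraction: z ×2; needs weakening: w unused
linear: ✗, uses contraction: z ×2; needs weakening: w unused
affine: ✗, uses contraction: z ×2
relevant: ✗, needs weakening: w unused
unrestricted: ✓, type-checks (P → R) and nothing is barred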